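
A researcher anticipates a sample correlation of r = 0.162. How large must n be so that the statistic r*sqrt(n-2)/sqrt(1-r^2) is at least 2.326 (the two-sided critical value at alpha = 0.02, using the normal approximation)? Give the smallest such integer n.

r√(n−2)/√(1−r²) ≥ 2.326  ⇔  n−2 ≥ (2.326)²·(1−r²)/r²
(1−r²)/r² = (1−0.026244)/0.026244 = 37.1039
n ≥ 2 + 5.410276·37.1039 = 2 + 200.7423 = 202.7423
⌈202.7423⌉ = 203

203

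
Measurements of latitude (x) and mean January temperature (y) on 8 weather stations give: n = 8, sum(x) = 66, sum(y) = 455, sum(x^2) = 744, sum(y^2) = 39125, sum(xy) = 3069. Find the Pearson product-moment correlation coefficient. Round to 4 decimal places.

-0.4212

Numerator: nΣxy − (Σx)(Σy) = 8·3069 − (66)(455) = -5478
Denominator: √[(nΣx²−(Σx)²)(nΣy²−(Σy)²)]
  nΣx²−(Σx)² = 8·744 − 4356 = 1596;  nΣy²−(Σy)² = 8·39125 − 207025 = 105975
  √(1596·105975) = √169136100 = 13005.2336
r = -5478 / 13005.2336 = -0.4212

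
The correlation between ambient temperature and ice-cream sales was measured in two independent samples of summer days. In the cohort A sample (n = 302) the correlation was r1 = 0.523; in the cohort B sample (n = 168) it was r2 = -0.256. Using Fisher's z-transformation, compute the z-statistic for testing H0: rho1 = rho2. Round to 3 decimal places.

8.685

z1 = atanh(0.523) = 0.580460,  z2 = atanh(-0.256) = -0.261823
SE = √(1/(n1−3) + 1/(n2−3)) = √(1/299 + 1/165) = √(0.0033445 + 0.0060606) = √0.0094051 = 0.096980
z = (z1 − z2)/SE = (0.580460 − (-0.261823)) / 0.096980 = 0.842283 / 0.096980 = 8.685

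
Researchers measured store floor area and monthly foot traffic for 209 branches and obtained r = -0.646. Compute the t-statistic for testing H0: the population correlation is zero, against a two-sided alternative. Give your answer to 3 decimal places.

1 − r² = 1 − 0.417316 = 0.582684;  √(1−r²) = 0.763337
√(n−2) = √207 = 14.387495
t = r·√(n−2)/√(1−r²) = -0.646 · 14.387495 / 0.763337 = -12.176

-12.176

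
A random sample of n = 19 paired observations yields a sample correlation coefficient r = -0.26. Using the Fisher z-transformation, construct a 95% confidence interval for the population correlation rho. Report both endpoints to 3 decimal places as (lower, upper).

(-0.639, 0.220)

Fisher z: z_r = atanh(r) = ½·ln((1+(-0.26))/(1−(-0.26))) = -0.266108
SE(z) = 1/√(n−3) = 1/√16 = 0.250000
95% ⇒ z* = 1.960; margin = 1.960·0.250000 = 0.490000
CI on z-scale: (-0.756108, 0.223892)
Back-transform: tanh(-0.756108) = -0.638779, tanh(0.223892) = 0.220224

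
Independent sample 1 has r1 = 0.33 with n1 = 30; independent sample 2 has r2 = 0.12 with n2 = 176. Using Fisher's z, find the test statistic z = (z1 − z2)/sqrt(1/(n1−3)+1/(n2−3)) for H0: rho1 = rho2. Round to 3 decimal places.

1.074

z1 = atanh(0.33) = 0.342828,  z2 = atanh(0.12) = 0.120581
SE = √(1/(n1−3) + 1/(n2−3)) = √(1/27 + 1/173) = √(0.0370370 + 0.0057803) = √0.0428173 = 0.206923
z = (z1 − z2)/SE = (0.342828 − 0.120581) / 0.206923 = 0.222247 / 0.206923 = 1.074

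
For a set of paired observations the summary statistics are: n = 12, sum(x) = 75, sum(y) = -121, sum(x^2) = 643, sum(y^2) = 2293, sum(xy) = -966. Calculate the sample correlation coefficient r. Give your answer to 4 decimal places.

-0.4851

Numerator: nΣxy − (Σx)(Σy) = 12·(-966) − (75)(-121) = -2517
Denominator: √[(nΣx²−(Σx)²)(nΣy²−(Σy)²)]
  nΣx²−(Σx)² = 12·643 − 5625 = 2091;  nΣy²−(Σy)² = 12·2293 − 14641 = 12875
  √(2091·12875) = √26921625 = 5188.6053
r = -2517 / 5188.6053 = -0.4851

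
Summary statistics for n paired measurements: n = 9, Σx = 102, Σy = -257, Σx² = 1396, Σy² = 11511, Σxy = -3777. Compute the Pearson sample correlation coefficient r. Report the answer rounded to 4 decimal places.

-0.8638

Numerator: nΣxy − (Σx)(Σy) = 9·(-3777) − (102)(-257) = -7779
Denominator: √[(nΣx²−(Σx)²)(nΣy²−(Σy)²)]
  nΣx²−(Σx)² = 9·1396 − 10404 = 2160;  nΣy²−(Σy)² = 9·11511 − 66049 = 37550
  √(2160·37550) = √81108000 = 9005.9980
r = -7779 / 9005.9980 = -0.8638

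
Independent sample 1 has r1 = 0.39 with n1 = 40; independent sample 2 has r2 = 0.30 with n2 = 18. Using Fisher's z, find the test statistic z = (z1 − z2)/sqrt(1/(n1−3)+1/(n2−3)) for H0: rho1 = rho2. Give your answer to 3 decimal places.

z1 = atanh(0.39) = 0.411800,  z2 = atanh(0.30) = 0.309520
SE = √(1/(n1−3) + 1/(n2−3)) = √(1/37 + 1/15) = √(0.0270270 + 0.0666667) = √0.0936937 = 0.306094
z = (z1 − z2)/SE = (0.411800 − 0.309520) / 0.306094 = 0.102280 / 0.306094 = 0.334

0.334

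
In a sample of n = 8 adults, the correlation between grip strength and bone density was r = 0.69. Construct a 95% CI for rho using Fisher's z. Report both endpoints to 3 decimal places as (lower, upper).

z_r = atanh(0.69) = 0.847956;  SE = 1/√(n−3) = 1/√5 = 0.447214
z-limits: 0.847956 ± 1.960·0.447214 = 0.847956 ± 0.876539 = [-0.028583, 1.724495]
ρ-limits: (tanh -0.028583, tanh 1.724495) = (-0.029, 0.938)

(-0.029, 0.938)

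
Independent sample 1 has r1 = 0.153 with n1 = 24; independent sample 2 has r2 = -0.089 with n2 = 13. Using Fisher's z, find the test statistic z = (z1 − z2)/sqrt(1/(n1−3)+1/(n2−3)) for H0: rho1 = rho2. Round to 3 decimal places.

Fisher z-transforms: z1 = atanh(0.153) = 0.154211, z2 = atanh(-0.089) = -0.089236; difference d = 0.243447
Var(d) = 1/21 + 1/10 = 0.0476190 + 0.1000000 = 0.1476190
z = d/√Var(d) = 0.243447 / √0.1476190 = 0.243447 / 0.384212 = 0.634

0.634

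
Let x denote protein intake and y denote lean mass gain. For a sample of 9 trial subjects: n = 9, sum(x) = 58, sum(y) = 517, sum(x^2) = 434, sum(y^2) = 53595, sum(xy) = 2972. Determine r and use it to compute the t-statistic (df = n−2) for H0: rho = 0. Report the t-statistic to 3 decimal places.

-0.832

S_xy = nΣxy − ΣxΣy = 9·2972 − 58·517 = 26748 − 29986 = -3238
S_xx = nΣx² − (Σx)² = 9·434 − 58² = 3906 − 3364 = 542
S_yy = nΣy² − (Σy)² = 9·53595 − 517² = 482355 − 267289 = 215066
r = S_xy / √(S_xx·S_yy) = -3238 / √(542·215066) = -3238 / √116565772 = -3238 / 10796.5630 = -0.2999
t = r·√(n−2)/√(1−r²) = -0.2999·√7 / √(1−0.089940) = -0.793461 / 0.953971 = -0.832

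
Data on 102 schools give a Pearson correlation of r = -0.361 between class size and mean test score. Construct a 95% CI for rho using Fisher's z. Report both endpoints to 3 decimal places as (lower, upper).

(-0.519, -0.179)

z_r = atanh(-0.361) = -0.378035;  SE = 1/√(n−3) = 1/√99 = 0.100504
z-limits: -0.378035 ± 1.960·0.100504 = -0.378035 ± 0.196988 = [-0.575023, -0.181047]
ρ-limits: (tanh -0.575023, tanh -0.181047) = (-0.519, -0.179)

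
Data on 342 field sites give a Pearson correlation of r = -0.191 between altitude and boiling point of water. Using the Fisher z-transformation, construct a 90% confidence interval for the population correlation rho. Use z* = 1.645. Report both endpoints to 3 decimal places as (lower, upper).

Fisher z: z_r = atanh(r) = ½·ln((1+(-0.191))/(1−(-0.191))) = -0.193375
SE(z) = 1/√(n−3) = 1/√339 = 0.054313
90% ⇒ z* = 1.645; margin = 1.645·0.054313 = 0.089345
CI on z-scale: (-0.282720, -0.104030)
Back-transform: tanh(-0.282720) = -0.275421, tanh(-0.104030) = -0.103656

(-0.275, -0.104)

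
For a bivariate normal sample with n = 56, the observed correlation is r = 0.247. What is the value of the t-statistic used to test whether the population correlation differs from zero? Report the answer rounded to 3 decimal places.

1.873

t = r·√(n−2) / √(1−r²) with r = 0.247, n = 56
  = 0.247·√54 / √(1 − 0.061009)
  = 0.247·7.348469 / 0.969015
  = 1.815072 / 0.969015 = 1.873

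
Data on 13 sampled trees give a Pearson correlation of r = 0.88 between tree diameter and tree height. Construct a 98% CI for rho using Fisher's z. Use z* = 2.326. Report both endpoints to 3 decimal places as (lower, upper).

Fisher z: z_r = atanh(r) = ½·ln((1+0.88)/(1−0.88)) = 1.375768
SE(z) = 1/√(n−3) = 1/√10 = 0.316228
98% ⇒ z* = 2.326; margin = 2.326·0.316228 = 0.735546
CI on z-scale: (0.640222, 2.111314)
Back-transform: tanh(0.640222) = 0.565051, tanh(2.111314) = 0.971103

(0.565, 0.971)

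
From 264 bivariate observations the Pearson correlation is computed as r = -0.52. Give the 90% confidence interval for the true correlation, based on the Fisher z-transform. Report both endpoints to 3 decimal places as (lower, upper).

(-0.590, -0.442)

Fisher z: z_r = atanh(r) = ½·ln((1+(-0.52))/(1−(-0.52))) = -0.576340
SE(z) = 1/√(n−3) = 1/√261 = 0.061898
90% ⇒ z* = 1.645; margin = 1.645·0.061898 = 0.101822
CI on z-scale: (-0.678162, -0.474518)
Back-transform: tanh(-0.678162) = -0.590323, tanh(-0.474518) = -0.441843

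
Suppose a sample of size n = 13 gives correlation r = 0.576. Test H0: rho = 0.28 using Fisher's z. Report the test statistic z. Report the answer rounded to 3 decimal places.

1.166

Fisher z: atanh(0.576) = 0.656456, atanh(0.28) = 0.287682
z = (z_r − z_0)·√(n−3) = (0.656456 − 0.287682)·√10 = 0.368774 · 3.162278 = 1.166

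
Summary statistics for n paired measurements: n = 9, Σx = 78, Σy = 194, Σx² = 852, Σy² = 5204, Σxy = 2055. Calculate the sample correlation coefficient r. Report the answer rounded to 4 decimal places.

Numerator: nΣxy − (Σx)(Σy) = 9·2055 − (78)(194) = 3363
Denominator: √[(nΣx²−(Σx)²)(nΣy²−(Σy)²)]
  nΣx²−(Σx)² = 9·852 − 6084 = 1584;  nΣy²−(Σy)² = 9·5204 − 37636 = 9200
  √(1584·9200) = √14572800 = 3817.4337
r = 3363 / 3817.4337 = 0.8810

0.8810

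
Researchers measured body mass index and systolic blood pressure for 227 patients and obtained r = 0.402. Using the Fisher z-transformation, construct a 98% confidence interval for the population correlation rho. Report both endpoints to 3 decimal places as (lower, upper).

z_r = atanh(0.402) = 0.426032;  SE = 1/√(n−3) = 1/√224 = 0.066815
z-limits: 0.426032 ± 2.326·0.066815 = 0.426032 ± 0.155412 = [0.270620, 0.581444]
ρ-limits: (tanh 0.270620, tanh 0.581444) = (0.264, 0.524)

(0.264, 0.524)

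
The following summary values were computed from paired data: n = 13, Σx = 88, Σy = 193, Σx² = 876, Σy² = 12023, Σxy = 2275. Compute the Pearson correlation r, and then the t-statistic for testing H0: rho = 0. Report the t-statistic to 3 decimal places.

2.517

S_xy = nΣxy − ΣxΣy = 13·2275 − 88·193 = 29575 − 16984 = 12591
S_xx = nΣx² − (Σx)² = 13·876 − 88² = 11388 − 7744 = 3644
S_yy = nΣy² − (Σy)² = 13·12023 − 193² = 156299 − 37249 = 119050
r = S_xy / √(S_xx·S_yy) = 12591 / √(3644·119050) = 12591 / √433818200 = 12591 / 20828.3029 = 0.6045
t = r·√(n−2)/√(1−r²) = 0.6045·√11 / √(1−0.365420) = 2.004900 / 0.796605 = 2.517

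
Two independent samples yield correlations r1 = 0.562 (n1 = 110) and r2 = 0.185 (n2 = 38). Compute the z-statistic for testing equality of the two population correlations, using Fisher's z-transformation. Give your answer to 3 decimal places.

2.304

Fisher z-transforms: z1 = atanh(0.562) = 0.635752, z2 = atanh(0.185) = 0.187155; difference d = 0.448597
Var(d) = 1/107 + 1/35 = 0.0093458 + 0.0285714 = 0.0379172
z = d/√Var(d) = 0.448597 / √0.0379172 = 0.448597 / 0.194723 = 2.304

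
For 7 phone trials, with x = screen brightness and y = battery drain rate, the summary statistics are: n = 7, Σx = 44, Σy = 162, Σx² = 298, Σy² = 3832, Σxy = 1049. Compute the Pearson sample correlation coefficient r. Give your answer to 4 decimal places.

0.7289

Numerator: nΣxy − (Σx)(Σy) = 7·1049 − (44)(162) = 215
Denominator: √[(nΣx²−(Σx)²)(nΣy²−(Σy)²)]
  nΣx²−(Σx)² = 7·298 − 1936 = 150;  nΣy²−(Σy)² = 7·3832 − 26244 = 580
  √(150·580) = √87000 = 294.9576
r = 215 / 294.9576 = 0.7289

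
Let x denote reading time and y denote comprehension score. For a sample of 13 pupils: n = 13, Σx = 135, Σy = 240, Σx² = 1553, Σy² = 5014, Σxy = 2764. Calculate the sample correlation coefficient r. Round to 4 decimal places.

S_xy = nΣxy − ΣxΣy = 13·2764 − 135·240 = 35932 − 32400 = 3532
S_xx = nΣx² − (Σx)² = 13·1553 − 135² = 20189 − 18225 = 1964
S_yy = nΣy² − (Σy)² = 13·5014 − 240² = 65182 − 57600 = 7582
r = S_xy / √(S_xx·S_yy) = 3532 / √(1964·7582) = 3532 / √14891048 = 3532 / 3858.8921 = 0.9153

0.9153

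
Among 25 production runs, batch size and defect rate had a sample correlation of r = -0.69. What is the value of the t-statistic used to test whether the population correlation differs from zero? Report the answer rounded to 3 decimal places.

t = r·√(n−2) / √(1−r²) with r = -0.69, n = 25
  = -0.69·√23 / √(1 − 0.4761)
  = -0.69·4.795832 / 0.723809
  = -3.309124 / 0.723809 = -4.572

-4.572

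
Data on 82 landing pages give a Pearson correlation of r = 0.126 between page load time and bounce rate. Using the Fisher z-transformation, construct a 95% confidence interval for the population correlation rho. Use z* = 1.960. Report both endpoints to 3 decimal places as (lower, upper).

(-0.094, 0.334)

Fisher z: z_r = atanh(r) = ½·ln((1+0.126)/(1−0.126)) = 0.126673
SE(z) = 1/√(n−3) = 1/√79 = 0.112509
95% ⇒ z* = 1.960; margin = 1.960·0.112509 = 0.220518
CI on z-scale: (-0.093845, 0.347191)
Back-transform: tanh(-0.093845) = -0.093570, tanh(0.347191) = 0.333882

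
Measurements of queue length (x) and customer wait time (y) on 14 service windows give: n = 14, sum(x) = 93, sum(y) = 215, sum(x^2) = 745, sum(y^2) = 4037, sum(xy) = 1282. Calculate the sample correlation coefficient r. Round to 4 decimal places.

-0.4781

S_xy = nΣxy − ΣxΣy = 14·1282 − 93·215 = 17948 − 19995 = -2047
S_xx = nΣx² − (Σx)² = 14·745 − 93² = 10430 − 8649 = 1781
S_yy = nΣy² − (Σy)² = 14·4037 − 215² = 56518 − 46225 = 10293
r = S_xy / √(S_xx·S_yy) = -2047 / √(1781·10293) = -2047 / √18331833 = -2047 / 4281.5690 = -0.4781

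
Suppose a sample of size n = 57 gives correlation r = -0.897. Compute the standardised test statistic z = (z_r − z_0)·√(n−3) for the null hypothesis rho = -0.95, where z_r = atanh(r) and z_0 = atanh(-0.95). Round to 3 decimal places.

2.757

z_r = atanh(-0.897) = -1.456650,  z_0 = atanh(-0.95) = -1.831781
SE = 1/√(n−3) = 1/√54 = 0.136083
z = (z_r − z_0)/SE = (-1.456650 − (-1.831781)) / 0.136083 = 0.375131 / 0.136083 = 2.757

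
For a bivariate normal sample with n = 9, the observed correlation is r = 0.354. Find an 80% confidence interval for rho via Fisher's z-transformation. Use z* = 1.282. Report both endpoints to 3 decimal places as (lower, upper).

Fisher z: z_r = atanh(r) = ½·ln((1+0.354)/(1−0.354)) = 0.370009
SE(z) = 1/√(n−3) = 1/√6 = 0.408248
80% ⇒ z* = 1.282; margin = 1.282·0.408248 = 0.523374
CI on z-scale: (-0.153365, 0.893383)
Back-transform: tanh(-0.153365) = -0.152174, tanh(0.893383) = 0.713061

(-0.152, 0.713)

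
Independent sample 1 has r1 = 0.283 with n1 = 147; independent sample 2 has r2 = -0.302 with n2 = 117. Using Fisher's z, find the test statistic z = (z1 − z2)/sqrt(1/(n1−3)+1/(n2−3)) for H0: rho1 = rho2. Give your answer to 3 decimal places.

4.807

z1 = atanh(0.283) = 0.290940,  z2 = atanh(-0.302) = -0.311719
SE = √(1/(n1−3) + 1/(n2−3)) = √(1/144 + 1/114) = √(0.0069444 + 0.0087719) = √0.0157163 = 0.125365
z = (z1 − z2)/SE = (0.290940 − (-0.311719)) / 0.125365 = 0.602659 / 0.125365 = 4.807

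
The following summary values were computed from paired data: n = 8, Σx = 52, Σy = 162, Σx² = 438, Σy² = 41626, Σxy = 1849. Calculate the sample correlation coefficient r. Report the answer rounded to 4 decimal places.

0.4065

S_xy = nΣxy − ΣxΣy = 8·1849 − 52·162 = 14792 − 8424 = 6368
S_xx = nΣx² − (Σx)² = 8·438 − 52² = 3504 − 2704 = 800
S_yy = nΣy² − (Σy)² = 8·41626 − 162² = 333008 − 26244 = 306764
r = S_xy / √(S_xx·S_yy) = 6368 / √(800·306764) = 6368 / √245411200 = 6368 / 15665.6056 = 0.4065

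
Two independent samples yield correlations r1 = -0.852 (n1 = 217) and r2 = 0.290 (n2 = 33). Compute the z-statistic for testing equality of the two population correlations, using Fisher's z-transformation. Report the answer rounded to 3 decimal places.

-8.012

Fisher z-transforms: z1 = atanh(-0.852) = -1.263405, z2 = atanh(0.290) = 0.298566; difference d = -1.561971
Var(d) = 1/214 + 1/30 = 0.0046729 + 0.0333333 = 0.0380062
z = d/√Var(d) = -1.561971 / √0.0380062 = -1.561971 / 0.194952 = -8.012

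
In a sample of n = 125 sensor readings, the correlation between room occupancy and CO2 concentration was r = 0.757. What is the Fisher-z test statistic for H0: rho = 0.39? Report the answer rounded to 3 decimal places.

z_r = atanh(0.757) = 0.989151,  z_0 = atanh(0.39) = 0.411800
SE = 1/√(n−3) = 1/√122 = 0.090536
z = (z_r − z_0)/SE = (0.989151 − 0.411800) / 0.090536 = 0.577351 / 0.090536 = 6.377

6.377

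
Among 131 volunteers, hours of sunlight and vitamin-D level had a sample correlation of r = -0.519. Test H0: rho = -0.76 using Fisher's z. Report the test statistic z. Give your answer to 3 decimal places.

4.766

z_r = atanh(-0.519) = -0.574970,  z_0 = atanh(-0.76) = -0.996215
SE = 1/√(n−3) = 1/√128 = 0.088388
z = (z_r − z_0)/SE = (-0.574970 − (-0.996215)) / 0.088388 = 0.421245 / 0.088388 = 4.766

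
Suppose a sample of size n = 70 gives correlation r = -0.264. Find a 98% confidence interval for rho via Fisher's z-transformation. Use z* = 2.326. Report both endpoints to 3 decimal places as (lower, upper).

Fisher z: z_r = atanh(r) = ½·ln((1+(-0.264))/(1−(-0.264))) = -0.270403
SE(z) = 1/√(n−3) = 1/√67 = 0.122169
98% ⇒ z* = 2.326; margin = 2.326·0.122169 = 0.284165
CI on z-scale: (-0.554568, 0.013762)
Back-transform: tanh(-0.554568) = -0.503936, tanh(0.013762) = 0.013761

(-0.504, 0.014)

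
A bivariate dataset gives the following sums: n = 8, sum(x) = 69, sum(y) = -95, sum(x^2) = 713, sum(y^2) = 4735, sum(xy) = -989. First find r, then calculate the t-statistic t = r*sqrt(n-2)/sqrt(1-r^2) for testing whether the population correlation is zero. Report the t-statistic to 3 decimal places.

-0.660

S_xy = nΣxy − ΣxΣy = 8·(-989) − 69·(-95) = -7912 − (-6555) = -1357
S_xx = nΣx² − (Σx)² = 8·713 − 69² = 5704 − 4761 = 943
S_yy = nΣy² − (Σy)² = 8·4735 − (-95)² = 37880 − 9025 = 28855
r = S_xy / √(S_xx·S_yy) = -1357 / √(943·28855) = -1357 / √27210265 = -1357 / 5216.3459 = -0.2601
t = r·√(n−2)/√(1−r²) = -0.2601·√6 / √(1−0.067652) = -0.637112 / 0.965582 = -0.660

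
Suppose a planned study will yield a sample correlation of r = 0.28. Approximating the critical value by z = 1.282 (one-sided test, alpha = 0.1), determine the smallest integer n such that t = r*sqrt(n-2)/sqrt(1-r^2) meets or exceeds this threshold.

Need r·√(n−2)/√(1−r²) ≥ 1.282
√(n−2) ≥ 1.282·√(1−0.0784) / 0.28 = 1.282·0.960000 / 0.28 = 4.3954
n−2 ≥ 19.3195  ⇒  n ≥ 21.3195
Smallest integer n = 22

22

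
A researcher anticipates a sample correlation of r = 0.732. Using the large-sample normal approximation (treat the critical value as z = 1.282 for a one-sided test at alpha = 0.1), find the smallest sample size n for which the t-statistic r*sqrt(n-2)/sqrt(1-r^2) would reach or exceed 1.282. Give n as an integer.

Need r·√(n−2)/√(1−r²) ≥ 1.282
√(n−2) ≥ 1.282·√(1−0.535824) / 0.732 = 1.282·0.681305 / 0.732 = 1.1932
n−2 ≥ 1.4237  ⇒  n ≥ 3.4237
Smallest integer n = 4

4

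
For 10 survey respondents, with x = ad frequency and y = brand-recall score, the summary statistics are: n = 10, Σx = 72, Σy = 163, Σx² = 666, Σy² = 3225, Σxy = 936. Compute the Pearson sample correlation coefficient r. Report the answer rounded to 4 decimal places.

-0.8205

Numerator: nΣxy − (Σx)(Σy) = 10·936 − (72)(163) = -2376
Denominator: √[(nΣx²−(Σx)²)(nΣy²−(Σy)²)]
  nΣx²−(Σx)² = 10·666 − 5184 = 1476;  nΣy²−(Σy)² = 10·3225 − 26569 = 5681
  √(1476·5681) = √8385156 = 2895.7134
r = -2376 / 2895.7134 = -0.8205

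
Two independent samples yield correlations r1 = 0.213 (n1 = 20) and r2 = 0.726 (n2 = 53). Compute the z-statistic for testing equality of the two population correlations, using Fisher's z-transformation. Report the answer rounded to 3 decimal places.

-2.507

z1 = atanh(0.213) = 0.216312,  z2 = atanh(0.726) = 0.920217
SE = √(1/(n1−3) + 1/(n2−3)) = √(1/17 + 1/50) = √(0.0588235 + 0.0200000) = √0.0788235 = 0.280755
z = (z1 − z2)/SE = (0.216312 − 0.920217) / 0.280755 = -0.703905 / 0.280755 = -2.507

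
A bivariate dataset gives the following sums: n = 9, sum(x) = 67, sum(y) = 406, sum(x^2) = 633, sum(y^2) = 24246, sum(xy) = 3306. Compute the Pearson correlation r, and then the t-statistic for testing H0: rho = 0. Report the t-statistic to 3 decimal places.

0.887

Numerator: nΣxy − (Σx)(Σy) = 9·3306 − (67)(406) = 2552
Denominator: √[(nΣx²−(Σx)²)(nΣy²−(Σy)²)]
  nΣx²−(Σx)² = 9·633 − 4489 = 1208;  nΣy²−(Σy)² = 9·24246 − 164836 = 53378
  √(1208·53378) = √64480624 = 8029.9828
r = 2552 / 8029.9828 = 0.3178
t = r·√(n−2)/√(1−r²) = 0.3178·√7 / √(1−0.100997) = 0.840820 / 0.948158 = 0.887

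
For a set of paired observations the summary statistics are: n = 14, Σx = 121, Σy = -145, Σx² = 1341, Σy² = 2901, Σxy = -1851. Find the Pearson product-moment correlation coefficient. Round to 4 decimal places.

-0.9301

S_xy = nΣxy − ΣxΣy = 14·(-1851) − 121·(-145) = -25914 − (-17545) = -8369
S_xx = nΣx² − (Σx)² = 14·1341 − 121² = 18774 − 14641 = 4133
S_yy = nΣy² − (Σy)² = 14·2901 − (-145)² = 40614 − 21025 = 19589
r = S_xy / √(S_xx·S_yy) = -8369 / √(4133·19589) = -8369 / √80961337 = -8369 / 8997.8518 = -0.9301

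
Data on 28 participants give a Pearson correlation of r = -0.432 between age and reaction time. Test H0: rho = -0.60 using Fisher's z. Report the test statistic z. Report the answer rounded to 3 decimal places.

1.154

Fisher z: atanh(-0.432) = -0.462353, atanh(-0.60) = -0.693147
z = (z_r − z_0)·√(n−3) = (-0.462353 − (-0.693147))·√25 = 0.230794 · 5.000000 = 1.154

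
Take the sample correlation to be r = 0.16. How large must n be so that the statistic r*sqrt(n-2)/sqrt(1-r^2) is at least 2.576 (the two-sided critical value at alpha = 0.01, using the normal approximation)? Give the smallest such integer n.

r√(n−2)/√(1−r²) ≥ 2.576  ⇔  n−2 ≥ (2.576)²·(1−r²)/r²
(1−r²)/r² = (1−0.0256)/0.0256 = 38.0625
n ≥ 2 + 6.635776·38.0625 = 2 + 252.5742 = 254.5742
⌈254.5742⌉ = 255

255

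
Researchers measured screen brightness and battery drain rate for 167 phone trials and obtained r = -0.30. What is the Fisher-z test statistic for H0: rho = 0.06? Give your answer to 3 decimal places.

-4.733

z_r = atanh(-0.30) = -0.309520,  z_0 = atanh(0.06) = 0.060072
SE = 1/√(n−3) = 1/√164 = 0.078087
z = (z_r − z_0)/SE = (-0.309520 − 0.060072) / 0.078087 = -0.369592 / 0.078087 = -4.733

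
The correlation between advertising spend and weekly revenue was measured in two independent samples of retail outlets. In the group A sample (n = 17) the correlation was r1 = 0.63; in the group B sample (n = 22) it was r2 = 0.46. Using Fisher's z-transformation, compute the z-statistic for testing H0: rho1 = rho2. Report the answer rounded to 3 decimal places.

0.693

Fisher z-transforms: z1 = atanh(0.63) = 0.741416, z2 = atanh(0.46) = 0.497311; difference d = 0.244105
Var(d) = 1/14 + 1/19 = 0.0714286 + 0.0526316 = 0.1240602
z = d/√Var(d) = 0.244105 / √0.1240602 = 0.244105 / 0.352222 = 0.693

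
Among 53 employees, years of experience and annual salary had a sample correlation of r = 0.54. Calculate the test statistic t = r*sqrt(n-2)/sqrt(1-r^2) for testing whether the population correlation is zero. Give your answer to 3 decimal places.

t = r·√(n−2) / √(1−r²) with r = 0.54, n = 53
  = 0.54·√51 / √(1 − 0.2916)
  = 0.54·7.141428 / 0.841665
  = 3.856371 / 0.841665 = 4.582

4.582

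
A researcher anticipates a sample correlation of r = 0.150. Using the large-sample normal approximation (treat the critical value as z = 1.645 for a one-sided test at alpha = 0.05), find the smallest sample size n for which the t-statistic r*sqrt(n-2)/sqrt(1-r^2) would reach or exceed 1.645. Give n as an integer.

120

Need r·√(n−2)/√(1−r²) ≥ 1.645
√(n−2) ≥ 1.645·√(1−0.022500) / 0.150 = 1.645·0.988686 / 0.150 = 10.8426
n−2 ≥ 117.5620  ⇒  n ≥ 119.5620
Smallest integer n = 120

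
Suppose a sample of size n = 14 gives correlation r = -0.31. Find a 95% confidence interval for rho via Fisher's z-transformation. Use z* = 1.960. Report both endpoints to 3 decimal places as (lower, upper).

Fisher z: z_r = atanh(r) = ½·ln((1+(-0.31))/(1−(-0.31))) = -0.320545
SE(z) = 1/√(n−3) = 1/√11 = 0.301511
95% ⇒ z* = 1.960; margin = 1.960·0.301511 = 0.590962
CI on z-scale: (-0.911507, 0.270417)
Back-transform: tanh(-0.911507) = -0.721855, tanh(0.270417) = 0.264013

(-0.722, 0.264)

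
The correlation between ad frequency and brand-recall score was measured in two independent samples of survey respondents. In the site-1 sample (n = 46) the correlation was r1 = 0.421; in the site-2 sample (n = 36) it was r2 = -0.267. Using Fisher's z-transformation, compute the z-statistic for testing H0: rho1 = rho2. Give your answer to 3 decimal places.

Fisher z-transforms: z1 = atanh(0.421) = 0.448907, z2 = atanh(-0.267) = -0.273631; difference d = 0.722538
Var(d) = 1/43 + 1/33 = 0.0232558 + 0.0303030 = 0.0535588
z = d/√Var(d) = 0.722538 / √0.0535588 = 0.722538 / 0.231428 = 3.122

3.122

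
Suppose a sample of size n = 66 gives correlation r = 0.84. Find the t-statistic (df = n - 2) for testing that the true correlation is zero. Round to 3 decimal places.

1 − r² = 1 − 0.7056 = 0.2944;  √(1−r²) = 0.542586
√(n−2) = √64 = 8.000000
t = r·√(n−2)/√(1−r²) = 0.84 · 8.000000 / 0.542586 = 12.385

12.385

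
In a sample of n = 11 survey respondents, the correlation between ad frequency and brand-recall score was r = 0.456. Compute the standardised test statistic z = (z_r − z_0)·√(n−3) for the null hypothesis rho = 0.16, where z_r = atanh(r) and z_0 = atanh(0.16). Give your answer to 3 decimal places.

0.936

z_r = atanh(0.456) = 0.492249,  z_0 = atanh(0.16) = 0.161387
SE = 1/√(n−3) = 1/√8 = 0.353553
z = (z_r − z_0)/SE = (0.492249 − 0.161387) / 0.353553 = 0.330862 / 0.353553 = 0.936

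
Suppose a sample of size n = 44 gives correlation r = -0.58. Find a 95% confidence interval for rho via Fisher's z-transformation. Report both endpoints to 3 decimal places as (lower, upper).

z_r = atanh(-0.58) = -0.662463;  SE = 1/√(n−3) = 1/√41 = 0.156174
z-limits: -0.662463 ± 1.960·0.156174 = -0.662463 ± 0.306101 = [-0.968564, -0.356362]
ρ-limits: (tanh -0.968564, tanh -0.356362) = (-0.748, -0.342)

(-0.748, -0.342)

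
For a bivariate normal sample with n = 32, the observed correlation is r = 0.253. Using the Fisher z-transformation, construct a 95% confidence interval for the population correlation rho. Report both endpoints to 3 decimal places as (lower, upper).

z_r = atanh(0.253) = 0.258615;  SE = 1/√(n−3) = 1/√29 = 0.185695
z-limits: 0.258615 ± 1.960·0.185695 = 0.258615 ± 0.363962 = [-0.105347, 0.622577]
ρ-limits: (tanh -0.105347, tanh 0.622577) = (-0.105, 0.553)

(-0.105, 0.553)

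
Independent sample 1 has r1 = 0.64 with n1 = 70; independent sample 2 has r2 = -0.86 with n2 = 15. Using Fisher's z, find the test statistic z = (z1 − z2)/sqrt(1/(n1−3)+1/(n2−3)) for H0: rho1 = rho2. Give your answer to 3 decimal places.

6.545

z1 = atanh(0.64) = 0.758174,  z2 = atanh(-0.86) = -1.293345
SE = √(1/(n1−3) + 1/(n2−3)) = √(1/67 + 1/12) = √(0.0149254 + 0.0833333) = √0.0982587 = 0.313462
z = (z1 − z2)/SE = (0.758174 − (-1.293345)) / 0.313462 = 2.051519 / 0.313462 = 6.545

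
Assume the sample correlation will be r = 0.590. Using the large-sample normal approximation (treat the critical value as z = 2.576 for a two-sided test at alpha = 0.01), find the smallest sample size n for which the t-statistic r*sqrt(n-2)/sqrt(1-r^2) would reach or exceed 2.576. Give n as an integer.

15

r√(n−2)/√(1−r²) ≥ 2.576  ⇔  n−2 ≥ (2.576)²·(1−r²)/r²
(1−r²)/r² = (1−0.348100)/0.348100 = 1.8727
n ≥ 2 + 6.635776·1.8727 = 2 + 12.4268 = 14.4268
⌈14.4268⌉ = 15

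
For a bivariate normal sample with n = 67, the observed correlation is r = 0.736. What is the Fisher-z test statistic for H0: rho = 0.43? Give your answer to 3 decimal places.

3.854

Fisher z: atanh(0.736) = 0.941695, atanh(0.43) = 0.459897
z = (z_r − z_0)·√(n−3) = (0.941695 − 0.459897)·√64 = 0.481798 · 8.000000 = 3.854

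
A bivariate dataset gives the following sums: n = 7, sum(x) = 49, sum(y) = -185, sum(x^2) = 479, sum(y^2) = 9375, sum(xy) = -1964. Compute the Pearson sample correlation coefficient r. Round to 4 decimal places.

-0.8565

S_xy = nΣxy − ΣxΣy = 7·(-1964) − 49·(-185) = -13748 − (-9065) = -4683
S_xx = nΣx² − (Σx)² = 7·479 − 49² = 3353 − 2401 = 952
S_yy = nΣy² − (Σy)² = 7·9375 − (-185)² = 65625 − 34225 = 31400
r = S_xy / √(S_xx·S_yy) = -4683 / √(952·31400) = -4683 / √29892800 = -4683 / 5467.4308 = -0.8565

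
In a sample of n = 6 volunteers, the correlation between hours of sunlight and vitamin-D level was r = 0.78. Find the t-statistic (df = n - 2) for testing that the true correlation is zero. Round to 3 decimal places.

t = r·√(n−2) / √(1−r²) with r = 0.78, n = 6
  = 0.78·√4 / √(1 − 0.6084)
  = 0.78·2.000000 / 0.625780
  = 1.560000 / 0.625780 = 2.493

2.493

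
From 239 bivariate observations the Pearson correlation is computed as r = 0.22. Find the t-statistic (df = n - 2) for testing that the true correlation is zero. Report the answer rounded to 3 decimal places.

t = r·√(n−2) / √(1−r²) with r = 0.22, n = 239
  = 0.22·√237 / √(1 − 0.0484)
  = 0.22·15.394804 / 0.975500
  = 3.386857 / 0.975500 = 3.472

3.472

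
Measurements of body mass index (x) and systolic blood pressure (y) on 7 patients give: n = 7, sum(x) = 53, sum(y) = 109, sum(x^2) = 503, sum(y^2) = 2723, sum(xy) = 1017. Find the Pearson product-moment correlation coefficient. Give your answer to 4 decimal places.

S_xy = nΣxy − ΣxΣy = 7·1017 − 53·109 = 7119 − 5777 = 1342
S_xx = nΣx² − (Σx)² = 7·503 − 53² = 3521 − 2809 = 712
S_yy = nΣy² − (Σy)² = 7·2723 − 109² = 19061 − 11881 = 7180
r = S_xy / √(S_xx·S_yy) = 1342 / √(712·7180) = 1342 / √5112160 = 1342 / 2261.0086 = 0.5935

0.5935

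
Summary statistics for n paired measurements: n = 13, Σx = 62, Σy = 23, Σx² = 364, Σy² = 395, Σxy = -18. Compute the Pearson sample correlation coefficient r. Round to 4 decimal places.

-0.8208

Numerator: nΣxy − (Σx)(Σy) = 13·(-18) − (62)(23) = -1660
Denominator: √[(nΣx²−(Σx)²)(nΣy²−(Σy)²)]
  nΣx²−(Σx)² = 13·364 − 3844 = 888;  nΣy²−(Σy)² = 13·395 − 529 = 4606
  √(888·4606) = √4090128 = 2022.4065
r = -1660 / 2022.4065 = -0.8208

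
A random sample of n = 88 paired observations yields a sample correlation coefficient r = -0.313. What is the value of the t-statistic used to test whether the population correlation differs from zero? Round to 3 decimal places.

-3.056

1 − r² = 1 − 0.097969 = 0.902031;  √(1−r²) = 0.949753
√(n−2) = √86 = 9.273618
t = r·√(n−2)/√(1−r²) = -0.313 · 9.273618 / 0.949753 = -3.056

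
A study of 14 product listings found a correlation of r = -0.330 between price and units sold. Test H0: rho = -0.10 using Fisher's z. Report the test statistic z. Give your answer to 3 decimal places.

-0.804

z_r = atanh(-0.330) = -0.342828,  z_0 = atanh(-0.10) = -0.100335
SE = 1/√(n−3) = 1/√11 = 0.301511
z = (z_r − z_0)/SE = (-0.342828 − (-0.100335)) / 0.301511 = -0.242493 / 0.301511 = -0.804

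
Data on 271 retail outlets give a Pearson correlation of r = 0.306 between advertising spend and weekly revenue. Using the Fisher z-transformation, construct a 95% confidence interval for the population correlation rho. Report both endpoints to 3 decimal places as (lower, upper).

(0.194, 0.410)

Fisher z: z_r = atanh(r) = ½·ln((1+0.306)/(1−0.306)) = 0.316126
SE(z) = 1/√(n−3) = 1/√268 = 0.061085
95% ⇒ z* = 1.960; margin = 1.960·0.061085 = 0.119727
CI on z-scale: (0.196399, 0.435853)
Back-transform: tanh(0.196399) = 0.193912, tanh(0.435853) = 0.410201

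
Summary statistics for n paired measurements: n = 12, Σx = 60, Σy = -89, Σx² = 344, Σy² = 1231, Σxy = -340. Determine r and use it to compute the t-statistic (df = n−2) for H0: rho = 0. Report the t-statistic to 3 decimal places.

2.797

S_xy = nΣxy − ΣxΣy = 12·(-340) − 60·(-89) = -4080 − (-5340) = 1260
S_xx = nΣx² − (Σx)² = 12·344 − 60² = 4128 − 3600 = 528
S_yy = nΣy² − (Σy)² = 12·1231 − (-89)² = 14772 − 7921 = 6851
r = S_xy / √(S_xx·S_yy) = 1260 / √(528·6851) = 1260 / √3617328 = 1260 / 1901.9274 = 0.6625
t = r·√(n−2)/√(1−r²) = 0.6625·√10 / √(1−0.438906) = 2.095009 / 0.749062 = 2.797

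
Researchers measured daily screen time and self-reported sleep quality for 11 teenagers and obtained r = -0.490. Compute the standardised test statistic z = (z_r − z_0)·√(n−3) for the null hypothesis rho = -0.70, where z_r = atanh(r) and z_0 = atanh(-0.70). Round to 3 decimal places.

Fisher z: atanh(-0.490) = -0.536060, atanh(-0.70) = -0.867301
z = (z_r − z_0)·√(n−3) = (-0.536060 − (-0.867301))·√8 = 0.331241 · 2.828427 = 0.937

0.937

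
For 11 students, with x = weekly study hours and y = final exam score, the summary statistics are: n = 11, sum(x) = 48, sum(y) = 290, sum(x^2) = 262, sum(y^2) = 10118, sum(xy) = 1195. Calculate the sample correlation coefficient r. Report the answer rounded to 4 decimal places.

-0.1955

Numerator: nΣxy − (Σx)(Σy) = 11·1195 − (48)(290) = -775
Denominator: √[(nΣx²−(Σx)²)(nΣy²−(Σy)²)]
  nΣx²−(Σx)² = 11·262 − 2304 = 578;  nΣy²−(Σy)² = 11·10118 − 84100 = 27198
  √(578·27198) = √15720444 = 3964.9015
r = -775 / 3964.9015 = -0.1955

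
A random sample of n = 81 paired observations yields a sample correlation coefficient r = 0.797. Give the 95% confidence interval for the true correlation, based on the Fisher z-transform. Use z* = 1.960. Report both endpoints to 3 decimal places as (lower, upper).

z_r = atanh(0.797) = 1.090334;  SE = 1/√(n−3) = 1/√78 = 0.113228
z-limits: 1.090334 ± 1.960·0.113228 = 1.090334 ± 0.221927 = [0.868407, 1.312261]
ρ-limits: (tanh 0.868407, tanh 1.312261) = (0.701, 0.865)

(0.701, 0.865)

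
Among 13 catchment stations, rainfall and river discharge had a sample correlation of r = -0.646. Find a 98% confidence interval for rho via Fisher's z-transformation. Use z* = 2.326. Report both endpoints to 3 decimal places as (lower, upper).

Fisher z: z_r = atanh(r) = ½·ln((1+(-0.646))/(1−(-0.646))) = -0.768403
SE(z) = 1/√(n−3) = 1/√10 = 0.316228
98% ⇒ z* = 2.326; margin = 2.326·0.316228 = 0.735546
CI on z-scale: (-1.503949, -0.032857)
Back-transform: tanh(-1.503949) = -0.905859, tanh(-0.032857) = -0.032845

(-0.906, -0.033)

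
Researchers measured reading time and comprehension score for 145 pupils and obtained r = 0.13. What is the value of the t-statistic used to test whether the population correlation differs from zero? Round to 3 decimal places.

1.568

t = r·√(n−2) / √(1−r²) with r = 0.13, n = 145
  = 0.13·√143 / √(1 − 0.0169)
  = 0.13·11.958261 / 0.991514
  = 1.554574 / 0.991514 = 1.568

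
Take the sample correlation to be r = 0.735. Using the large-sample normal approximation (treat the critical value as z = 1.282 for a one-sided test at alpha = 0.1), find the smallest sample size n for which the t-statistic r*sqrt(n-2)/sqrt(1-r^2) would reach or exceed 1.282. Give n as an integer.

4

Need r·√(n−2)/√(1−r²) ≥ 1.282
√(n−2) ≥ 1.282·√(1−0.540225) / 0.735 = 1.282·0.678067 / 0.735 = 1.1827
n−2 ≥ 1.3988  ⇒  n ≥ 3.3988
Smallest integer n = 4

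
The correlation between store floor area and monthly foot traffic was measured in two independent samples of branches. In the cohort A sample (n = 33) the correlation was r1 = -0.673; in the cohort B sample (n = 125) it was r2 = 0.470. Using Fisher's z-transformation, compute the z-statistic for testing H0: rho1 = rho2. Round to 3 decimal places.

-6.508

Fisher z-transforms: z1 = atanh(-0.673) = -0.816207, z2 = atanh(0.470) = 0.510070; difference d = -1.326277
Var(d) = 1/30 + 1/122 = 0.0333333 + 0.0081967 = 0.0415300
z = d/√Var(d) = -1.326277 / √0.0415300 = -1.326277 / 0.203789 = -6.508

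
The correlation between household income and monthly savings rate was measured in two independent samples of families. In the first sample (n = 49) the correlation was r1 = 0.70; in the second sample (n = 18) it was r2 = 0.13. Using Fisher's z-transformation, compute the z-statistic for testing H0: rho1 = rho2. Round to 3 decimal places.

2.477

Fisher z-transforms: z1 = atanh(0.70) = 0.867301, z2 = atanh(0.13) = 0.130740; difference d = 0.736561
Var(d) = 1/46 + 1/15 = 0.0217391 + 0.0666667 = 0.0884058
z = d/√Var(d) = 0.736561 / √0.0884058 = 0.736561 / 0.297331 = 2.477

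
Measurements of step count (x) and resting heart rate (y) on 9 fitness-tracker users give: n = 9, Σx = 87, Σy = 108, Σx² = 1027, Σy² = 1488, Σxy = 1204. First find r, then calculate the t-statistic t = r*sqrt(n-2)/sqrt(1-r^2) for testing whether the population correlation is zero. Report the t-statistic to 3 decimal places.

Numerator: nΣxy − (Σx)(Σy) = 9·1204 − (87)(108) = 1440
Denominator: √[(nΣx²−(Σx)²)(nΣy²−(Σy)²)]
  nΣx²−(Σx)² = 9·1027 − 7569 = 1674;  nΣy²−(Σy)² = 9·1488 − 11664 = 1728
  √(1674·1728) = √2892672 = 1700.7857
r = 1440 / 1700.7857 = 0.8467
t = r·√(n−2)/√(1−r²) = 0.8467·√7 / √(1−0.716901) = 2.240158 / 0.532070 = 4.210

4.210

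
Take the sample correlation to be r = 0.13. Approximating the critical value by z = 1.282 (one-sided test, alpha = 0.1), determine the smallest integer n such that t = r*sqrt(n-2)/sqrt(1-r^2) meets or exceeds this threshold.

Need r·√(n−2)/√(1−r²) ≥ 1.282
√(n−2) ≥ 1.282·√(1−0.0169) / 0.13 = 1.282·0.991514 / 0.13 = 9.7779
n−2 ≥ 95.6073  ⇒  n ≥ 97.6073
Smallest integer n = 98

98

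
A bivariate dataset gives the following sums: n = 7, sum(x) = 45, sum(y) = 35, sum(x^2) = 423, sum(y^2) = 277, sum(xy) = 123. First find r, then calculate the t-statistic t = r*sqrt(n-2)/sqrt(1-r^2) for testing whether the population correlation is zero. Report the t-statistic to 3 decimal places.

Numerator: nΣxy − (Σx)(Σy) = 7·123 − (45)(35) = -714
Denominator: √[(nΣx²−(Σx)²)(nΣy²−(Σy)²)]
  nΣx²−(Σx)² = 7·423 − 2025 = 936;  nΣy²−(Σy)² = 7·277 − 1225 = 714
  √(936·714) = √668304 = 817.4986
r = -714 / 817.4986 = -0.8734
t = r·√(n−2)/√(1−r²) = -0.8734·√5 / √(1−0.762828) = -1.952982 / 0.487003 = -4.010

-4.010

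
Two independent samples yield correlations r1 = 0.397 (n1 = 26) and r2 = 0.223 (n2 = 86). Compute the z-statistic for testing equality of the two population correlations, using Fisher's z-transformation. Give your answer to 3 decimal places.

Fisher z-transforms: z1 = atanh(0.397) = 0.420083, z2 = atanh(0.223) = 0.226811; difference d = 0.193272
Var(d) = 1/23 + 1/83 = 0.0434783 + 0.0120482 = 0.0555265
z = d/√Var(d) = 0.193272 / √0.0555265 = 0.193272 / 0.235641 = 0.820

0.820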